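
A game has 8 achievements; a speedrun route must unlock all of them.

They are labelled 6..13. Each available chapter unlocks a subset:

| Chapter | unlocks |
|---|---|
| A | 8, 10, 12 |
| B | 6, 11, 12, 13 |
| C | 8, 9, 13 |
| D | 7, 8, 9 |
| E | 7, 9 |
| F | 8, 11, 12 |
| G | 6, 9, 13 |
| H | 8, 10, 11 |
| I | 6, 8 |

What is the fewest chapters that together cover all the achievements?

Take {B, E, H}. Their union is {6, 7, 8, 9, 10, 11, 12, 13}, which is all 8 achievements.
No 2 of the 9 chapters cover everything (all 36 combinations miss at least one achievement), so 3 is optimal.

3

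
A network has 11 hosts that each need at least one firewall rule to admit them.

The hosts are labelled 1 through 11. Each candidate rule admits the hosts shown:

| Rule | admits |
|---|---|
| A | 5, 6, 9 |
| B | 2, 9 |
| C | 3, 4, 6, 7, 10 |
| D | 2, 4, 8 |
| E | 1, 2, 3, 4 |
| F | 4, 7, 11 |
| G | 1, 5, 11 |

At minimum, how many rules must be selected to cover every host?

B and C and D and G together: B ∪ C ∪ D ∪ G = {1, 2, 3, 4, 5, 6, 7, 8, 9, 10, 11} — every host is covered.
No 3 of the 7 rules cover everything (all 35 combinations miss at least one host), so 4 is optimal.

4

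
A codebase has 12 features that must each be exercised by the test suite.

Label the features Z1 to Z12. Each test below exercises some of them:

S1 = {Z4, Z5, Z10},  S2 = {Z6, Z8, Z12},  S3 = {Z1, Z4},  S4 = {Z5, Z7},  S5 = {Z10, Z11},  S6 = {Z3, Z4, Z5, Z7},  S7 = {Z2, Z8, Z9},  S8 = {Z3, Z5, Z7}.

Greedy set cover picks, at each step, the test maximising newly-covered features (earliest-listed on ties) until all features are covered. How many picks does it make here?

5

Greedy: pick S6 (covers 4 new) → pick S2 (covers 3 new) → pick S5 (covers 2 new) → pick S7 (covers 2 new) → pick S3 (covers 1 new). Total picks: 5.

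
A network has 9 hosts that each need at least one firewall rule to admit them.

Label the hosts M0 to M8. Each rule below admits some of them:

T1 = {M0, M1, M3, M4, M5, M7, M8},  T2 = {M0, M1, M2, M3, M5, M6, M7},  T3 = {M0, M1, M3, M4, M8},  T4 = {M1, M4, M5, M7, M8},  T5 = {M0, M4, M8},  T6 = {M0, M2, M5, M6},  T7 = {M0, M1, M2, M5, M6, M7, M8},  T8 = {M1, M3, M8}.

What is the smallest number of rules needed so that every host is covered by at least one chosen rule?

T1 and T6 together: T1 ∪ T6 = {M0, M1, M2, M3, M4, M5, M6, M7, M8} — every host is covered.
No single rule has all 9 hosts (the largest, T1, has 7), so 2 is optimal.

2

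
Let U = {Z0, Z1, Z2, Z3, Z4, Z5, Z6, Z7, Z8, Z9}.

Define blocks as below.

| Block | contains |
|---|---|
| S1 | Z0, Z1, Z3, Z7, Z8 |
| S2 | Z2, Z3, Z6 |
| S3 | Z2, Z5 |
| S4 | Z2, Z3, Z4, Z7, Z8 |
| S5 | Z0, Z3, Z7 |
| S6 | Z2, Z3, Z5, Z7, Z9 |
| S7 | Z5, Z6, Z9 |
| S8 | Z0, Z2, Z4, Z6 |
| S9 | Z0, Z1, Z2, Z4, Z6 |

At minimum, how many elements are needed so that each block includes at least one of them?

The 3 elements {Z0, Z2, Z5} hit every block.
No choice of 2 elements meets every block, so 3 is the minimum.

3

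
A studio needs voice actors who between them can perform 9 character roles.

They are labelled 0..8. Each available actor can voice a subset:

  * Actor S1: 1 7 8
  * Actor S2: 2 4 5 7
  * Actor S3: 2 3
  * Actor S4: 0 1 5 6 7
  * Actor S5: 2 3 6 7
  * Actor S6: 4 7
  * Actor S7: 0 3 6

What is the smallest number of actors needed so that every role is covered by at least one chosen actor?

3

Take {S1, S2, S7}. Their union is {0, 1, 2, 3, 4, 5, 6, 7, 8}, which is all 9 roles.
Only S1 contains 8, so S1 is forced; the remaining 6 roles need at least 2 more actors (each remaining actor adds at most 3) — so at least 3 actors are needed, and 3 is optimal.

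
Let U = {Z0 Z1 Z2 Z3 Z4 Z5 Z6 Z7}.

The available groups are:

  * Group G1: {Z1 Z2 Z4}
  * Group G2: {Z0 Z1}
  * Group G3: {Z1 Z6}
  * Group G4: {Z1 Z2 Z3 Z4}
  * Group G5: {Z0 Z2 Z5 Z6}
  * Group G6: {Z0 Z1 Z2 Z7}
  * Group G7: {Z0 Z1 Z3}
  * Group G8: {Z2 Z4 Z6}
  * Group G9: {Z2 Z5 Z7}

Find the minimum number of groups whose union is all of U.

3

G4, G5, and G9 cover everything between them: the union {Z0, Z1, Z2, Z3, Z4, Z5, Z6, Z7} is all of U.
No 2 of the 9 groups cover everything (all 36 combinations miss at least one point), so 3 is optimal.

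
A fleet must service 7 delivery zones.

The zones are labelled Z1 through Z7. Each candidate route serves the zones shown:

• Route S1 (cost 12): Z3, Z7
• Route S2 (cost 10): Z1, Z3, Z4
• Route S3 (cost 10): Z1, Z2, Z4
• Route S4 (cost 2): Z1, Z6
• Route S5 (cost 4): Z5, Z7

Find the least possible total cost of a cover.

S2, S3, S4, S5 together cover every zone (S2 ∪ S3 ∪ S4 ∪ S5 = {Z1, Z2, Z3, Z4, Z5, Z6, Z7}); total cost 10 + 10 + 2 + 4 = 26.
No covering selection has total cost below 26.

26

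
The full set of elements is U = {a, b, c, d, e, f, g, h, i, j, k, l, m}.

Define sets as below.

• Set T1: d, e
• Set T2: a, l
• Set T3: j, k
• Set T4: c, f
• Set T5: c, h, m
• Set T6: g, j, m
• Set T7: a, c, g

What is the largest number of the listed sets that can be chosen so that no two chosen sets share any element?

T1, T2, T4, T6 are pairwise disjoint (T1={d,e}; T2={a,l}; T4={c,f}; T6={g,j,m}).
Every remaining set overlaps one of these, and no 5 of the listed sets are pairwise disjoint, so 4 is the maximum.

4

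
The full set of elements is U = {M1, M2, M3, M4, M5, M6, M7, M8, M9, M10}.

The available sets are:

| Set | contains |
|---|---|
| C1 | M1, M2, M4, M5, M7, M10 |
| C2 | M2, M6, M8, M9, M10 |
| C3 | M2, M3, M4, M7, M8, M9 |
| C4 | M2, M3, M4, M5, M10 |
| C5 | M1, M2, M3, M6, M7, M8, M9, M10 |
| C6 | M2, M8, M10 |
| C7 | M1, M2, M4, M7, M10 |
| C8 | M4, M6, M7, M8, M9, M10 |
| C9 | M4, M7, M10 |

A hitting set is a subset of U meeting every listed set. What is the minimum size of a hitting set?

The 2 elements {M9, M10} hit every set.
No single element lies in every set, so at least 2 are needed and 2 is optimal.

2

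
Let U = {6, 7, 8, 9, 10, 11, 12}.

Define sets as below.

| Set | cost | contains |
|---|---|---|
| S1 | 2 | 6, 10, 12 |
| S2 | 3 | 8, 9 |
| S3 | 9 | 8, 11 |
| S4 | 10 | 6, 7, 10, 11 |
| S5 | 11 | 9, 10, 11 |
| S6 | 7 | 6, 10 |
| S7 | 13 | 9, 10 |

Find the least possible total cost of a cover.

15

S1, S2, S4 together cover every element (S1 ∪ S2 ∪ S4 = {6, 7, 8, 9, 10, 11, 12}); total cost 2 + 3 + 10 = 15.
No covering selection has total cost below 15.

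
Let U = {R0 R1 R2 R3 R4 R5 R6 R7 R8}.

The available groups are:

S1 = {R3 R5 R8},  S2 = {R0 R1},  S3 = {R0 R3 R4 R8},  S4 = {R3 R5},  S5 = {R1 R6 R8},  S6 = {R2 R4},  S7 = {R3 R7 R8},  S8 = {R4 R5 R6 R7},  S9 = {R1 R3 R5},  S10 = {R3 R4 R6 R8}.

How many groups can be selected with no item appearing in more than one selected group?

S2, S4, S6 are pairwise disjoint (S2={R0,R1}; S4={R3,R5}; S6={R2,R4}).
Every remaining group overlaps one of these, and no 4 of the listed groups are pairwise disjoint, so 3 is the maximum.

3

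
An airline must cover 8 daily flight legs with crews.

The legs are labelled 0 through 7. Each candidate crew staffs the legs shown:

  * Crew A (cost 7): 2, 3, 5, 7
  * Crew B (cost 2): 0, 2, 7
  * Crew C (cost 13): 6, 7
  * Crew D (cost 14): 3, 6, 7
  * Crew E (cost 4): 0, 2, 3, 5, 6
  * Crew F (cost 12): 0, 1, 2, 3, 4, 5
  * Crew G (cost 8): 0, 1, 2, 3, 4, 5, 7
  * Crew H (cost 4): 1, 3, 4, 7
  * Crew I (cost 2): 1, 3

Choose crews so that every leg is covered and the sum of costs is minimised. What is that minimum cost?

E, H together cover every leg (E ∪ H = {0, 1, 2, 3, 4, 5, 6, 7}); total cost 4 + 4 = 8.
The greedy pick B, I, E, H costs 12; no covering selection beats 8.

8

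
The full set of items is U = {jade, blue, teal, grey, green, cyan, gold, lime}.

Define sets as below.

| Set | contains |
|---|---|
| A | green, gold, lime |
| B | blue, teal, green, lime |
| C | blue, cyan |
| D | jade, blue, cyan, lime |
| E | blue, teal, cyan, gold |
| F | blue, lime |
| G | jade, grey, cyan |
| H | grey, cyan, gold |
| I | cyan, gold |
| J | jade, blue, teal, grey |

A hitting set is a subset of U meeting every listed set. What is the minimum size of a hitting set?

3

Take T = {blue, cyan, lime}. Each listed set contains at least one of these, so T is a hitting set of size 3.
No choice of 2 items meets every set, so 3 is the minimum.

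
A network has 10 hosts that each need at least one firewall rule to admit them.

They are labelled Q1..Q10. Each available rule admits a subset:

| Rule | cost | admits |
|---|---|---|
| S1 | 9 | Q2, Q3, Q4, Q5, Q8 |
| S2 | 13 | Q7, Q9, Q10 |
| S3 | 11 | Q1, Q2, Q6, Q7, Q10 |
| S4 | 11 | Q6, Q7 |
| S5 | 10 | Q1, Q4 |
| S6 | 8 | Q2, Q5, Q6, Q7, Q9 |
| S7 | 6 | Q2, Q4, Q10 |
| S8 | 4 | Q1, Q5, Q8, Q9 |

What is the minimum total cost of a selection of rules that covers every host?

S1, S3, S8 together cover every host (S1 ∪ S3 ∪ S8 = {Q1, Q2, Q3, Q4, Q5, Q6, Q7, Q8, Q9, Q10}); total cost 9 + 11 + 4 = 24.
The greedy pick S8, S7, S6, S1 costs 27; no covering selection beats 24.

24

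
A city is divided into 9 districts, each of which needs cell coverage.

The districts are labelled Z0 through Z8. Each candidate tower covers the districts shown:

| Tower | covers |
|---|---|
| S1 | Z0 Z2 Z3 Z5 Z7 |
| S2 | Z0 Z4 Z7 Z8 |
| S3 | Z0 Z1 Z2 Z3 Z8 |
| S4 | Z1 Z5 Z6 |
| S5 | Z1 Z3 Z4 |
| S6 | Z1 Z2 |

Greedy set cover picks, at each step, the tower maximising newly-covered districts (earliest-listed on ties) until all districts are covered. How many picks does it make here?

Greedy: pick S1 (covers 5 new) → pick S2 (covers 2 new) → pick S4 (covers 2 new). Total picks: 3.

3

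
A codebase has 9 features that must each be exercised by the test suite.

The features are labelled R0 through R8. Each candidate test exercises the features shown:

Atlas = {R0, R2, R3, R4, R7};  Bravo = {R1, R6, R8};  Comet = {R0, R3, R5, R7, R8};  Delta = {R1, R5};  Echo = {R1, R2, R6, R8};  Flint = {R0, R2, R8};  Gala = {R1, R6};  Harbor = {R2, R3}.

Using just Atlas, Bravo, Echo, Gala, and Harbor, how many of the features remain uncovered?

Union of Atlas, Bravo, Echo, Gala, Harbor = {R0, R1, R2, R3, R4, R6, R7, R8}.
Not covered: R5 — 1 feature.

1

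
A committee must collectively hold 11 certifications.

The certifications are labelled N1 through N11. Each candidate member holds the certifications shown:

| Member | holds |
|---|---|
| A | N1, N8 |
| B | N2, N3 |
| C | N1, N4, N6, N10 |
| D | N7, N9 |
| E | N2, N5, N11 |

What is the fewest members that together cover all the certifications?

A and B and C and D and E together: A ∪ B ∪ C ∪ D ∪ E = {N1, N2, N3, N4, N5, N6, N7, N8, N9, N10, N11} — every certification is covered.
No 4 of the 5 members cover everything (all 5 combinations miss at least one certification), so 5 is optimal.

5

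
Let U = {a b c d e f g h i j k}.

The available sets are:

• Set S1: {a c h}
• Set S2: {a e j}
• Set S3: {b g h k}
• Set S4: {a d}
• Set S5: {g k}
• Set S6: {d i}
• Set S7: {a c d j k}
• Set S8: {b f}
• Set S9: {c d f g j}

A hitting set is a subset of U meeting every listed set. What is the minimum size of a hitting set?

4

T = {a, b, g, i} meets every set (each contains at least one member of T), and |T| = 4.
The sets S1, S5, S6, S8 are pairwise disjoint, so any hitting set needs a separate element for each — at least 4. Hence 4 is optimal.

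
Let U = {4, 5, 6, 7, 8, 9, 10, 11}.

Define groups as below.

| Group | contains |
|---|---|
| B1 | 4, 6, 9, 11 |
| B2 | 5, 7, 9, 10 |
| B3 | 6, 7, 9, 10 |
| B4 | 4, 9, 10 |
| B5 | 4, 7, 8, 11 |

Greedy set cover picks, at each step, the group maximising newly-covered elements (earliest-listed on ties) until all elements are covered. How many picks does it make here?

3

Greedy: pick B1 (covers 4 new) → pick B2 (covers 3 new) → pick B5 (covers 1 new). Total picks: 3.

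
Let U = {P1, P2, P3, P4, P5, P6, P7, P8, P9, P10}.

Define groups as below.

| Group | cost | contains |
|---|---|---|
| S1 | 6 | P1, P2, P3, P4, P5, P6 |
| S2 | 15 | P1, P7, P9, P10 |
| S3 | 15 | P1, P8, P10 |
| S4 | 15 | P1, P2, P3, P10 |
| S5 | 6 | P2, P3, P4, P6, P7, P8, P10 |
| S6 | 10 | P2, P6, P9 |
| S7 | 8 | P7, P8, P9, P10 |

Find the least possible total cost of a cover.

14

S1, S7 together cover every point (S1 ∪ S7 = {P1, P2, P3, P4, P5, P6, P7, P8, P9, P10}); total cost 6 + 8 = 14.
The greedy pick S5, S1, S7 costs 20; no covering selection beats 14.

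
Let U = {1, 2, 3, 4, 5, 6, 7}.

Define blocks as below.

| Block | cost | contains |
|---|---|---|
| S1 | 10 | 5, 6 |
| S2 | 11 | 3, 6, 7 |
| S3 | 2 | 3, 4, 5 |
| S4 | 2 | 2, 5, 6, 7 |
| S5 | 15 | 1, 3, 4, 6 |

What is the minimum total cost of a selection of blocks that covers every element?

17

S4, S5 together cover every element (S4 ∪ S5 = {1, 2, 3, 4, 5, 6, 7}); total cost 2 + 15 = 17.
The greedy pick S4, S3, S5 costs 19; no covering selection beats 17.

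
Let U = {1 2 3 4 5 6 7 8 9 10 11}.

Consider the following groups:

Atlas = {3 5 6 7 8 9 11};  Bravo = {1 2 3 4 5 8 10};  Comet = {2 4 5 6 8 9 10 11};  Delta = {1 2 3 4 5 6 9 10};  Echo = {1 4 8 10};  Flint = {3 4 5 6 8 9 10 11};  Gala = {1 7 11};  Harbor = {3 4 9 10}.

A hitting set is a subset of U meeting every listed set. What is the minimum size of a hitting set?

The 2 items {4, 7} hit every group.
The groups Gala, Harbor are pairwise disjoint, so any hitting set needs a separate item for each — at least 2. Hence 2 is optimal.

2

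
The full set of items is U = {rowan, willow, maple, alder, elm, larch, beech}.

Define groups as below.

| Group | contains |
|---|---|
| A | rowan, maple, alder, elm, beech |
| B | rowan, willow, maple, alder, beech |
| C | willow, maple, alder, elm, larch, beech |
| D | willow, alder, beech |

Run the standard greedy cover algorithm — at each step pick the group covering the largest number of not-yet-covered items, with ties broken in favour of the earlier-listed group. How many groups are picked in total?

2

Greedy: pick C (covers 6 new) → pick A (covers 1 new). Total picks: 2.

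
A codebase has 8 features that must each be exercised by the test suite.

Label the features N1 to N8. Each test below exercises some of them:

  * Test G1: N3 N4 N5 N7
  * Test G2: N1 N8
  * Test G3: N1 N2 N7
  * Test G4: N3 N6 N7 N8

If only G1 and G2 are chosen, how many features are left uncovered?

2

Union of G1, G2 = {N1, N3, N4, N5, N7, N8}.
Not covered: N2, N6 — 2 features.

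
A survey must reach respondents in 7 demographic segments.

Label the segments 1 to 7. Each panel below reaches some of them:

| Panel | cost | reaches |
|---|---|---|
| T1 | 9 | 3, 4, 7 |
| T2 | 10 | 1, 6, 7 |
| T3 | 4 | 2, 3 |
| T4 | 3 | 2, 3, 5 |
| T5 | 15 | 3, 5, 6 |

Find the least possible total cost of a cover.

22

T1, T2, T4 together cover every segment (T1 ∪ T2 ∪ T4 = {1, 2, 3, 4, 5, 6, 7}); total cost 9 + 10 + 3 = 22.
No covering selection has total cost below 22.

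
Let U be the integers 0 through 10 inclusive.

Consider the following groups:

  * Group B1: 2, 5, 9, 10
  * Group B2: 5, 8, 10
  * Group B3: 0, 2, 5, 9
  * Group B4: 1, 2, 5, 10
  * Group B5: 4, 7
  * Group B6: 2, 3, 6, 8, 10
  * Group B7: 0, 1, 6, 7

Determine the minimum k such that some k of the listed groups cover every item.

4

Take {B3, B5, B6, B7}. Their union is {0, 1, 2, 3, 4, 5, 6, 7, 8, 9, 10}, which is all 11 items.
No 3 of the 7 groups cover everything (all 35 combinations miss at least one item), so 4 is optimal.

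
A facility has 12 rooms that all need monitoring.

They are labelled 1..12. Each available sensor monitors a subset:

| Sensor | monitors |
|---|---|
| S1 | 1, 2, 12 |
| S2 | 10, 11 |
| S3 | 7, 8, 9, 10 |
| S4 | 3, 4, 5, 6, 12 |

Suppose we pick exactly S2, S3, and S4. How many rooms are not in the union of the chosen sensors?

2

Union of S2, S3, S4 = {3, 4, 5, 6, 7, 8, 9, 10, 11, 12}.
Not covered: 1, 2 — 2 rooms.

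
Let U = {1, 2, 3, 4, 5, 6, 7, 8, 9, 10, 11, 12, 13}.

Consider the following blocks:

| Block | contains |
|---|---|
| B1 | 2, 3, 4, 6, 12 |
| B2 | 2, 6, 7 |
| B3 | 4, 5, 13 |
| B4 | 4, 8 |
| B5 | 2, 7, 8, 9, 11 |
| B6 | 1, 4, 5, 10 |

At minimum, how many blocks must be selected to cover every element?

4

B1, B3, B5, and B6 cover everything between them: the union {1, 2, 3, 4, 5, 6, 7, 8, 9, 10, 11, 12, 13} is all of U.
No 3 of the 6 blocks cover everything (all 20 combinations miss at least one element), so 4 is optimal.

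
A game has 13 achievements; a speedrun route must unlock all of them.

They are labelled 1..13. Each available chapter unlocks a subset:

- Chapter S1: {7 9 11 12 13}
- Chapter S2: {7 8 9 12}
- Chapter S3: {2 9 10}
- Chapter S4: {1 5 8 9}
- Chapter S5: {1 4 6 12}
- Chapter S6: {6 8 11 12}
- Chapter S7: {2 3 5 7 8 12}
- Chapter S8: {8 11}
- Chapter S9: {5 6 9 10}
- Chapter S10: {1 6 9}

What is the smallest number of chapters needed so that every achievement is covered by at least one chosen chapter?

4

S1 and S3 and S5 and S7 together: S1 ∪ S3 ∪ S5 ∪ S7 = {1, 2, 3, 4, 5, 6, 7, 8, 9, 10, 11, 12, 13} — every achievement is covered.
Only S7 contains 3, so S7 is forced; the remaining 7 achievements need at least 3 more chapters (each remaining chapter adds at most 3) — so at least 4 chapters are needed, and 4 is optimal.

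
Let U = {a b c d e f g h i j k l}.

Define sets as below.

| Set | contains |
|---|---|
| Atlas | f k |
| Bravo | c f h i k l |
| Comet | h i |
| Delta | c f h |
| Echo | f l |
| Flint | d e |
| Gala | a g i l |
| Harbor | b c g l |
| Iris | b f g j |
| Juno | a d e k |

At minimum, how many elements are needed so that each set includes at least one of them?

T = {d, f, i, l} meets every set (each contains at least one member of T), and |T| = 4.
The sets Atlas, Comet, Flint, Harbor are pairwise disjoint, so any hitting set needs a separate element for each — at least 4. Hence 4 is optimal.

4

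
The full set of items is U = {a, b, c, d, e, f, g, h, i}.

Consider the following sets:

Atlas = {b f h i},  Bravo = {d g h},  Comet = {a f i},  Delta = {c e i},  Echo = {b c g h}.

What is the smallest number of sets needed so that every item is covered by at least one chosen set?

Atlas, Bravo, Comet, and Delta cover everything between them: the union {a, b, c, d, e, f, g, h, i} is all of U.
No 3 of the 5 sets cover everything (all 10 combinations miss at least one item), so 4 is optimal.

4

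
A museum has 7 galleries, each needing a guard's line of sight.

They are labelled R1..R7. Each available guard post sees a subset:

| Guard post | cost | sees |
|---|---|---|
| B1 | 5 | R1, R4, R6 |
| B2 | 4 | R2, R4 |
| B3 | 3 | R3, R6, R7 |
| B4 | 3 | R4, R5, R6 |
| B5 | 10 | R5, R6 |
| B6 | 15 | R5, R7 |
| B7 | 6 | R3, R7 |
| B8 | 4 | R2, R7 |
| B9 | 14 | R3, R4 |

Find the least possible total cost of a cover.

15

B1, B3, B4, B8 together cover every gallery (B1 ∪ B3 ∪ B4 ∪ B8 = {R1, R2, R3, R4, R5, R6, R7}); total cost 5 + 3 + 3 + 4 = 15.
No covering selection has total cost below 15.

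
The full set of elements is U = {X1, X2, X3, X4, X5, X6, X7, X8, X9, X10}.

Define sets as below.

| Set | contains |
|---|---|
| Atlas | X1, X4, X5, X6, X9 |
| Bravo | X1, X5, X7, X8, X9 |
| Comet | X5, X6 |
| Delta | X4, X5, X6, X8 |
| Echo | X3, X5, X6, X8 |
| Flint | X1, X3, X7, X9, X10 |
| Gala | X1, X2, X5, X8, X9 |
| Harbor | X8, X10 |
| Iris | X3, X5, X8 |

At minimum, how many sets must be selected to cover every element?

Atlas, Flint, and Gala cover everything between them: the union {X1, X2, X3, X4, X5, X6, X7, X8, X9, X10} is all of U.
Only Gala contains X2, so Gala is forced; the remaining 5 elements need at least 2 more sets (each remaining set adds at most 3) — so at least 3 sets are needed, and 3 is optimal.

3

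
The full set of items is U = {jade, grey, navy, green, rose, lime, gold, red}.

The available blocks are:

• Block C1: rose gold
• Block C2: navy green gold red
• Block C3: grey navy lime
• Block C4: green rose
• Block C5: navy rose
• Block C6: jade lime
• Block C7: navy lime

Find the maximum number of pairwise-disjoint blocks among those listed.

C1, C6 are pairwise disjoint (C1={rose,gold}; C6={jade,lime}).
Every remaining block overlaps one of these, and no 3 of the listed blocks are pairwise disjoint, so 2 is the maximum.

2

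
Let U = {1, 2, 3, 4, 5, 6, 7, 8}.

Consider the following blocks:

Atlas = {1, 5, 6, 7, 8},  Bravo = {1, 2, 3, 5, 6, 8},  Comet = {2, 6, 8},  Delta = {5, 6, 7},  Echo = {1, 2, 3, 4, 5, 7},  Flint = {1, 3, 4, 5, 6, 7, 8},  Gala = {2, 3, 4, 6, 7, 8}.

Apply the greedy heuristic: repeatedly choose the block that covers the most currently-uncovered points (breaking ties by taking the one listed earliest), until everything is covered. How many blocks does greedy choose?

2

Greedy: pick Flint (covers 7 new) → pick Bravo (covers 1 new). Total picks: 2.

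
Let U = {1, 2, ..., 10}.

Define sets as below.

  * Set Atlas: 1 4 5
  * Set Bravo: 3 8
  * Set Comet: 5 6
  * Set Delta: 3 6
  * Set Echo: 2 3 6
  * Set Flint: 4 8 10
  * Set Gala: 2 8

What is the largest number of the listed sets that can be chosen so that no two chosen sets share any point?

3

Atlas, Delta, Gala are pairwise disjoint (Atlas={1,4,5}; Delta={3,6}; Gala={2,8}).
Every remaining set overlaps one of these, and no 4 of the listed sets are pairwise disjoint, so 3 is the maximum.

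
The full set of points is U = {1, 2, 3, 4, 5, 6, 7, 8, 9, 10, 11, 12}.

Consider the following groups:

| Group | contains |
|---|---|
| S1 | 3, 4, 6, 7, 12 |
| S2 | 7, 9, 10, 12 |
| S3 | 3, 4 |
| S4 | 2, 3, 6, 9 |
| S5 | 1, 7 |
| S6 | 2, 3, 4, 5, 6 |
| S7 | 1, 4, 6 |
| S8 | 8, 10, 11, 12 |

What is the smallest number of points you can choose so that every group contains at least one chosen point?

3

The 3 points {1, 3, 12} hit every group.
The groups S3, S5, S8 are pairwise disjoint, so any hitting set needs a separate point for each — at least 3. Hence 3 is optimal.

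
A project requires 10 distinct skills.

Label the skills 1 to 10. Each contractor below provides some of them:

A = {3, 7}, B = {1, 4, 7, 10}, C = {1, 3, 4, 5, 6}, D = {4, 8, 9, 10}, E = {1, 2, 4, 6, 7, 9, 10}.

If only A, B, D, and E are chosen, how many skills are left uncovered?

1

Union of A, B, D, E = {1, 2, 3, 4, 6, 7, 8, 9, 10}.
Not covered: 5 — 1 skill.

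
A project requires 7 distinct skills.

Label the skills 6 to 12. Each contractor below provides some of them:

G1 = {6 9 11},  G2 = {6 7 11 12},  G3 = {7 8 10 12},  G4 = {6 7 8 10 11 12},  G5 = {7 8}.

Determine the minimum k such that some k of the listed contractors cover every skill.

Take {G1, G4}. Their union is {6, 7, 8, 9, 10, 11, 12}, which is all 7 skills.
No single contractor has all 7 skills (the largest, G4, has 6), so 2 is optimal.

2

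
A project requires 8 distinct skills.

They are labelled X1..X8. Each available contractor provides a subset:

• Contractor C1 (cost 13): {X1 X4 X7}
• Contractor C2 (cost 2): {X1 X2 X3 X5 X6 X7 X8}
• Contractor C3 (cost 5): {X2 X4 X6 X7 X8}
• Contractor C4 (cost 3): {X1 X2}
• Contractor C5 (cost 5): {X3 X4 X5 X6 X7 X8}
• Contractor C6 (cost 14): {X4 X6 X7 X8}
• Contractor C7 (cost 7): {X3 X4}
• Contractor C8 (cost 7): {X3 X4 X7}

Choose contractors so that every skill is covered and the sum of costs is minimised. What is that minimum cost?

7

C2, C5 together cover every skill (C2 ∪ C5 = {X1, X2, X3, X4, X5, X6, X7, X8}); total cost 2 + 5 = 7.
No covering selection has total cost below 7.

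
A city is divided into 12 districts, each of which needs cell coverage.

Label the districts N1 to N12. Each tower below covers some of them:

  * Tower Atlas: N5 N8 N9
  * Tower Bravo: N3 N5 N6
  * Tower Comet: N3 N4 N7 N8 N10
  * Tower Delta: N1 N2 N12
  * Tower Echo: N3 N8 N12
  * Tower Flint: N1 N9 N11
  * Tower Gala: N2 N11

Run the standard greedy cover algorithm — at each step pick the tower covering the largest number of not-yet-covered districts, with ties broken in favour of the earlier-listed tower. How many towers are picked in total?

5

Greedy: pick Comet (covers 5 new) → pick Delta (covers 3 new) → pick Atlas (covers 2 new) → pick Bravo (covers 1 new) → pick Flint (covers 1 new). Total picks: 5.
(The true minimum cover uses only 4 towers, so greedy is not optimal here.)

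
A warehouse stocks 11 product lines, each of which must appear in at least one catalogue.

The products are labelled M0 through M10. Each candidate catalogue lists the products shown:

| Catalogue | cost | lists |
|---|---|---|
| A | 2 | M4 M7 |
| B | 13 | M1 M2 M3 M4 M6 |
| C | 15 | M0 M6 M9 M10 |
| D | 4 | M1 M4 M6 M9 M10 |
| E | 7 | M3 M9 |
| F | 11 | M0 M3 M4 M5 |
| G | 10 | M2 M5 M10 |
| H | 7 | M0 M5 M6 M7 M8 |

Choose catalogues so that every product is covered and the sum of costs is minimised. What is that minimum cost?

B, D, H together cover every product (B ∪ D ∪ H = {M0, M1, M2, M3, M4, M5, M6, M7, M8, M9, M10}); total cost 13 + 4 + 7 = 24.
No covering selection has total cost below 24.

24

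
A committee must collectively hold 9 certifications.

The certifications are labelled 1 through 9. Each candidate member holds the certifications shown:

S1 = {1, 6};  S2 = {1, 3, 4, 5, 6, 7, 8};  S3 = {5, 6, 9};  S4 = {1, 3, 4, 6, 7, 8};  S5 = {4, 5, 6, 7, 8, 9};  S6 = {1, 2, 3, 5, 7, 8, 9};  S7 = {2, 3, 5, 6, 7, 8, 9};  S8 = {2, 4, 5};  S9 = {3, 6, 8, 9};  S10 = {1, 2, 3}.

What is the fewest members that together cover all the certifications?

2

S5 and S6 together: S5 ∪ S6 = {1, 2, 3, 4, 5, 6, 7, 8, 9} — every certification is covered.
No single member has all 9 certifications (the largest, S2, has 7), so 2 is optimal.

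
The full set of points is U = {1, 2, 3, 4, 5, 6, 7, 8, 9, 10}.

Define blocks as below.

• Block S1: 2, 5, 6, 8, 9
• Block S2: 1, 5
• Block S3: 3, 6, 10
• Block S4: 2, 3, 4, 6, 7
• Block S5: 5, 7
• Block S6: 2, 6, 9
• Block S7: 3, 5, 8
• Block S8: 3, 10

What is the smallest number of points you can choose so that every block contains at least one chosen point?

The 3 points {3, 5, 6} hit every block.
The blocks S5, S6, S8 are pairwise disjoint, so any hitting set needs a separate point for each — at least 3. Hence 3 is optimal.

3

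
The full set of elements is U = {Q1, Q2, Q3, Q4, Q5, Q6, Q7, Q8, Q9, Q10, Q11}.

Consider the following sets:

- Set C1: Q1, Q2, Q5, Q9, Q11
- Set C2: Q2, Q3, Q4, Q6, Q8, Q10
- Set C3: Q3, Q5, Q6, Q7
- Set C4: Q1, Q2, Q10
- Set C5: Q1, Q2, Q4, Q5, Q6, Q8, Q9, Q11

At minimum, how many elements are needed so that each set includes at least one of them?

The 2 elements {Q1, Q6} hit every set.
The sets C3, C4 are pairwise disjoint, so any hitting set needs a separate element for each — at least 2. Hence 2 is optimal.

2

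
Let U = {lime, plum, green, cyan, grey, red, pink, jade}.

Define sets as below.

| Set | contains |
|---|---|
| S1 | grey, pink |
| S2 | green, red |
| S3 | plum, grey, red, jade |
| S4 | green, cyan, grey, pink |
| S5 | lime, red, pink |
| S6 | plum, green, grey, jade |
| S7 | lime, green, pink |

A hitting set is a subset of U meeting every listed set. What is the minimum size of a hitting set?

The 3 elements {plum, green, pink} hit every set.
No choice of 2 elements meets every set, so 3 is the minimum.

3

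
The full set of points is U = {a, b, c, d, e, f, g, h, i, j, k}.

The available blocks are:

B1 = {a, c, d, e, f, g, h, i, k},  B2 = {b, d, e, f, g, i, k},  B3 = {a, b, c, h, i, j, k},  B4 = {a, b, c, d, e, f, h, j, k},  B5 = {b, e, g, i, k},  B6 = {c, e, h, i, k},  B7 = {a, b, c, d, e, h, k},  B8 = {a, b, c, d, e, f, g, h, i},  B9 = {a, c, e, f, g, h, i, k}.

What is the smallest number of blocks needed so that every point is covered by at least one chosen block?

2

B3 and B8 cover everything between them: the union {a, b, c, d, e, f, g, h, i, j, k} is all of U.
No single block has all 11 points (the largest, B1, has 9), so 2 is optimal.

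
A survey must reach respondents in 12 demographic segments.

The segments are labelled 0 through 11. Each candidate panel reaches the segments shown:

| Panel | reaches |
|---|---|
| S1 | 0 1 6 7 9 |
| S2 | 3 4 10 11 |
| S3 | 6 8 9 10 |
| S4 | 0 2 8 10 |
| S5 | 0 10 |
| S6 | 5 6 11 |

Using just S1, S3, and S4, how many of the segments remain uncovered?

4

Union of S1, S3, S4 = {0, 1, 2, 6, 7, 8, 9, 10}.
Not covered: 3, 4, 5, 11 — 4 segments.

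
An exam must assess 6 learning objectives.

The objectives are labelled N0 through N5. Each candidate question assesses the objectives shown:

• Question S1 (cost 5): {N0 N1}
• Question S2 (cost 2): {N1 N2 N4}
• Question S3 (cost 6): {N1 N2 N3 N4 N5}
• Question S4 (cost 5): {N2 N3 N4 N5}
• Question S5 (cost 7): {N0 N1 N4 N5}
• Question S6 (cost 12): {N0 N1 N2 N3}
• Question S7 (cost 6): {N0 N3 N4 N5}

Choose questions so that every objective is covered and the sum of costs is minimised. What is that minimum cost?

S2, S7 together cover every objective (S2 ∪ S7 = {N0, N1, N2, N3, N4, N5}); total cost 2 + 6 = 8.
No covering selection has total cost below 8.

8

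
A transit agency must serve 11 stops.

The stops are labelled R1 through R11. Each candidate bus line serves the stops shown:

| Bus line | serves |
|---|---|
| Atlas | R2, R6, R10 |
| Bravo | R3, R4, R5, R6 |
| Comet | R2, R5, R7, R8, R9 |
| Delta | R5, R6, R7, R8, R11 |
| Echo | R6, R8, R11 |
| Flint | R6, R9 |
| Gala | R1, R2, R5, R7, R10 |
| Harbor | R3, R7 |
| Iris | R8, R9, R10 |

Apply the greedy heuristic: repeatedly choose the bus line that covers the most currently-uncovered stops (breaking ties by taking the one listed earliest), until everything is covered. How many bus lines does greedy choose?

4

Greedy: pick Comet (covers 5 new) → pick Bravo (covers 3 new) → pick Gala (covers 2 new) → pick Delta (covers 1 new). Total picks: 4.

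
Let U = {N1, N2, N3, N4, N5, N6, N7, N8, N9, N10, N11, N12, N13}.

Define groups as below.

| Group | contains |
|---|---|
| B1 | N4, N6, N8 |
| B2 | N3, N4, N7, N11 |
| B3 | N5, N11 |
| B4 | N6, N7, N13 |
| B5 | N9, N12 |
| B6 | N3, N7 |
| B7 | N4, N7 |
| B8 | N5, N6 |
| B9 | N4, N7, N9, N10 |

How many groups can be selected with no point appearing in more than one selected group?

B1, B3, B5, B6 are pairwise disjoint (B1={N4,N6,N8}; B3={N5,N11}; B5={N9,N12}; B6={N3,N7}).
Every remaining group overlaps one of these, and no 5 of the listed groups are pairwise disjoint, so 4 is the maximum.

4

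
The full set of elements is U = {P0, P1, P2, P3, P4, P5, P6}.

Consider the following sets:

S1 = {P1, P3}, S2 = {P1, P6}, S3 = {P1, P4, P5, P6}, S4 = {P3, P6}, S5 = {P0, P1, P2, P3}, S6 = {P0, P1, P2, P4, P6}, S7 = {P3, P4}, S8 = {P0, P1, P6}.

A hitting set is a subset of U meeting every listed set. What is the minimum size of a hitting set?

2

H = {P3, P6} meets every set (each contains at least one member of H), and |H| = 2.
The sets S2, S7 are pairwise disjoint, so any hitting set needs a separate element for each — at least 2. Hence 2 is optimal.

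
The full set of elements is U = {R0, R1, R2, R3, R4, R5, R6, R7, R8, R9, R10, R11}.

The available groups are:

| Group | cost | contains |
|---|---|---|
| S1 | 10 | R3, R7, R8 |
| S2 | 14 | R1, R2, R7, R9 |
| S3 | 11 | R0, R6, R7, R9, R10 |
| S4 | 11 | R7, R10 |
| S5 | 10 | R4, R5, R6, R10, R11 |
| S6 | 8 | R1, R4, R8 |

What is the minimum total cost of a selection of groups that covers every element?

45

S1, S2, S3, S5 together cover every element (S1 ∪ S2 ∪ S3 ∪ S5 = {R0, R1, R2, R3, R4, R5, R6, R7, R8, R9, R10, R11}); total cost 10 + 14 + 11 + 10 = 45.
No covering selection has total cost below 45.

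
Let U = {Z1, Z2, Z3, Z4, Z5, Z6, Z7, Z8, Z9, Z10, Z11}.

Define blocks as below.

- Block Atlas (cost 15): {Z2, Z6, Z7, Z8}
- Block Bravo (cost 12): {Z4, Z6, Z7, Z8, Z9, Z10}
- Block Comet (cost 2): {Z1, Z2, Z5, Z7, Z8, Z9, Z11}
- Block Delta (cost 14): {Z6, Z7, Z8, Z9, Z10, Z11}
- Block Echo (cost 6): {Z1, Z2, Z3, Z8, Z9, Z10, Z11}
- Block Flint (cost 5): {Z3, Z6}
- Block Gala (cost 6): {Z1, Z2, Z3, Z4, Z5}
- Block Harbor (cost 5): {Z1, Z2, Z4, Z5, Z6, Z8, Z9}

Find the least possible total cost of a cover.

13

Comet, Echo, Harbor together cover every element (Comet ∪ Echo ∪ Harbor = {Z1, Z2, Z3, Z4, Z5, Z6, Z7, Z8, Z9, Z10, Z11}); total cost 2 + 6 + 5 = 13.
The greedy pick Comet, Flint, Harbor, Echo costs 18; no covering selection beats 13.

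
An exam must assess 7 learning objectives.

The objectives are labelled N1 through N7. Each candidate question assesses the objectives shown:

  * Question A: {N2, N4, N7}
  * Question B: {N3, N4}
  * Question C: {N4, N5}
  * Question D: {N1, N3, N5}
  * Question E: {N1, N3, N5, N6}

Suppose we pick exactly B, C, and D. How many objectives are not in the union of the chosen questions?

Union of B, C, D = {N1, N3, N4, N5}.
Not covered: N2, N6, N7 — 3 objectives.

3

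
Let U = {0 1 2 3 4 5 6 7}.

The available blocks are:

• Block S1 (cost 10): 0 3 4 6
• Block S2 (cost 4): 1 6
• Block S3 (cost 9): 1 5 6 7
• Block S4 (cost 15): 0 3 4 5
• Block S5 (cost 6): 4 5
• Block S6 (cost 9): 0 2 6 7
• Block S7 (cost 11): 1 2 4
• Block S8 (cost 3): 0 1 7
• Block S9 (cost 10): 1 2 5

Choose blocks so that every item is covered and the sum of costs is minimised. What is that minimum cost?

S1, S8, S9 together cover every item (S1 ∪ S8 ∪ S9 = {0, 1, 2, 3, 4, 5, 6, 7}); total cost 10 + 3 + 10 = 23.
The greedy pick S8, S5, S2, S6, S1 costs 32; no covering selection beats 23.

23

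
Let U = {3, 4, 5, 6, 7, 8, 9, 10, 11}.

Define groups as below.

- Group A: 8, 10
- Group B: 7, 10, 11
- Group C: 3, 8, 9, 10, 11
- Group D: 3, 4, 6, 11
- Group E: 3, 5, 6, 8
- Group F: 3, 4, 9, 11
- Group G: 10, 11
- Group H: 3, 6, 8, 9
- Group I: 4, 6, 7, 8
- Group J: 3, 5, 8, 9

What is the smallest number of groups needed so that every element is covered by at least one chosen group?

C and I and J together: C ∪ I ∪ J = {3, 4, 5, 6, 7, 8, 9, 10, 11} — every element is covered.
No 2 of the 10 groups cover everything (all 45 combinations miss at least one element), so 3 is optimal.

3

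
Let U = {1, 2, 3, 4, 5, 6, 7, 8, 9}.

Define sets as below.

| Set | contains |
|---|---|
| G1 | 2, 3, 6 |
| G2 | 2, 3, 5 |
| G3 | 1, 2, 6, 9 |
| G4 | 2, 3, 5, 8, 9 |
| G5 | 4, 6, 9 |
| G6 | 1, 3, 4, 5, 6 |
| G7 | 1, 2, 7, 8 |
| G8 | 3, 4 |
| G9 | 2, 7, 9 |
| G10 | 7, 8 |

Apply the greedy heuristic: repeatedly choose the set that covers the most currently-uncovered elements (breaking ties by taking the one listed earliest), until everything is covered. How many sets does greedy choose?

Greedy: pick G4 (covers 5 new) → pick G6 (covers 3 new) → pick G7 (covers 1 new). Total picks: 3.

3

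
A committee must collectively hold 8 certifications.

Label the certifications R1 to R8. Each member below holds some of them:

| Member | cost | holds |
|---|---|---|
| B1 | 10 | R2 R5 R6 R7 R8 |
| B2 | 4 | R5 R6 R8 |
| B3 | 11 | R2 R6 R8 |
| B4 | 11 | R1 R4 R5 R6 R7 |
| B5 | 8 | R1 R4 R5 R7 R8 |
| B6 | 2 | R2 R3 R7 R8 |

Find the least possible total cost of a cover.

B4, B6 together cover every certification (B4 ∪ B6 = {R1, R2, R3, R4, R5, R6, R7, R8}); total cost 11 + 2 = 13.
The greedy pick B6, B2, B5 costs 14; no covering selection beats 13.

13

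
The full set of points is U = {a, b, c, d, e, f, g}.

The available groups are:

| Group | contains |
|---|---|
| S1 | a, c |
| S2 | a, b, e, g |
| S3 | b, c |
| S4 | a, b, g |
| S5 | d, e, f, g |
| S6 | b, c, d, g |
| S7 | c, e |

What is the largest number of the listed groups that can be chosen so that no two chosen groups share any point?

S4, S7 are pairwise disjoint (S4={a,b,g}; S7={c,e}).
Every remaining group overlaps one of these, and no 3 of the listed groups are pairwise disjoint, so 2 is the maximum.

2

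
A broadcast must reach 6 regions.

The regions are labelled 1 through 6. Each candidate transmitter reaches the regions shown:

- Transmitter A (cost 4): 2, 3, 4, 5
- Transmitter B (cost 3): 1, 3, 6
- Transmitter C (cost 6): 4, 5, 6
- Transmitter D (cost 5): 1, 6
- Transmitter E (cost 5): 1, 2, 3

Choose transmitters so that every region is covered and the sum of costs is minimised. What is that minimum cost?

A, B together cover every region (A ∪ B = {1, 2, 3, 4, 5, 6}); total cost 4 + 3 = 7.
No covering selection has total cost below 7.

7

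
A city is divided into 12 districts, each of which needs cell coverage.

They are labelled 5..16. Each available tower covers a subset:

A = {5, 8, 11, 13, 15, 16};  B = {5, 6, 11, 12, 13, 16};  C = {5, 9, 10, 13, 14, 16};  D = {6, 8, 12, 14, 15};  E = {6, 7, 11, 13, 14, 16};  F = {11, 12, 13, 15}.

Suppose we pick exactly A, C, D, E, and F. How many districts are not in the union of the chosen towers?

Union of A, C, D, E, F = {5, 6, 7, 8, 9, 10, 11, 12, 13, 14, 15, 16} — that's every district, so 0 are uncovered.

0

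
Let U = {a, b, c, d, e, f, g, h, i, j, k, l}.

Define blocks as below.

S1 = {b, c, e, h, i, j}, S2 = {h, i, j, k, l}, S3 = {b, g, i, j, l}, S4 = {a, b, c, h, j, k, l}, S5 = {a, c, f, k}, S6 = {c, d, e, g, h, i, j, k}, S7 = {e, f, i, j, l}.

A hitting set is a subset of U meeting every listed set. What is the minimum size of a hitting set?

2

The 2 elements {j, k} hit every block.
The blocks S3, S5 are pairwise disjoint, so any hitting set needs a separate element for each — at least 2. Hence 2 is optimal.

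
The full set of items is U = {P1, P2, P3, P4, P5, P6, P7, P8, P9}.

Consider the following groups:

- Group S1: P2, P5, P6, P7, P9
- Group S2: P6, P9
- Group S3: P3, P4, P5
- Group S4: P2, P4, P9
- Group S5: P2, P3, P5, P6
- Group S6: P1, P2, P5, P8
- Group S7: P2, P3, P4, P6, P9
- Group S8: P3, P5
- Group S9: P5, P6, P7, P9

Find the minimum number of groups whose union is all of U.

3

S1 and S6 and S7 together: S1 ∪ S6 ∪ S7 = {P1, P2, P3, P4, P5, P6, P7, P8, P9} — every item is covered.
Only S6 contains P1, so S6 is forced; the remaining 5 items need at least 2 more groups (each remaining group adds at most 4) — so at least 3 groups are needed, and 3 is optimal.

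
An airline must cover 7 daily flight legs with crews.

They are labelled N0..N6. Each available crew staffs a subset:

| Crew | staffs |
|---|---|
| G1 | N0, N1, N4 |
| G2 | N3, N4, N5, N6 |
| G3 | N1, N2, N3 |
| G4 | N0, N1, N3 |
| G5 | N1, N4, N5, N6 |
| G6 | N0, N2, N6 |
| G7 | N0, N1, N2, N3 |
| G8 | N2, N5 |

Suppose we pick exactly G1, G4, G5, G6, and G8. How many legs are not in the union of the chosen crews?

Union of G1, G4, G5, G6, G8 = {N0, N1, N2, N3, N4, N5, N6} — that's every leg, so 0 are uncovered.

0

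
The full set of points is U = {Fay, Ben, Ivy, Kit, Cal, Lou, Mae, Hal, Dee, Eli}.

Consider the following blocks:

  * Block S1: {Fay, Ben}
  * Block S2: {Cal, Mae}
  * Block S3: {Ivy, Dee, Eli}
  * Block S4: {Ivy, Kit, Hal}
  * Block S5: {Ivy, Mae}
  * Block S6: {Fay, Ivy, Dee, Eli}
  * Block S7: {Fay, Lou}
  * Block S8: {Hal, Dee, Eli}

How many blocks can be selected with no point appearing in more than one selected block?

S1, S2, S3 are pairwise disjoint (S1={Fay,Ben}; S2={Cal,Mae}; S3={Ivy,Dee,Eli}).
Every remaining block overlaps one of these, and no 4 of the listed blocks are pairwise disjoint, so 3 is the maximum.

3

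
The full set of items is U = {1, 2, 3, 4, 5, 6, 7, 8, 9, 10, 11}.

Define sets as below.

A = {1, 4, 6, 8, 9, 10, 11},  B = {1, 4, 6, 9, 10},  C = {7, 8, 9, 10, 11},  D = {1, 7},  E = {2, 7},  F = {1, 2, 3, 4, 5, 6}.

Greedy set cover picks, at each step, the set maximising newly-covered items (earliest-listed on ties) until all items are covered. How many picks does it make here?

Greedy: pick A (covers 7 new) → pick F (covers 3 new) → pick C (covers 1 new). Total picks: 3.
(The true minimum cover uses only 2 sets, so greedy is not optimal here.)

3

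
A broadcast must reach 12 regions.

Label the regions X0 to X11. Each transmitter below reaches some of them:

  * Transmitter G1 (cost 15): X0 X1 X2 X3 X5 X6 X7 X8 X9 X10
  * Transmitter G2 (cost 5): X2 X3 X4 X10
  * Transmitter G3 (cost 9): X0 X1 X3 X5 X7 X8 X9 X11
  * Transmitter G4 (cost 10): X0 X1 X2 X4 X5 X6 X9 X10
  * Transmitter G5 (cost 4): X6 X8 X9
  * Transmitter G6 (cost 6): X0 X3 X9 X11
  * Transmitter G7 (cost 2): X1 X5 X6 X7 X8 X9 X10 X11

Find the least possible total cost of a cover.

G2, G6, G7 together cover every region (G2 ∪ G6 ∪ G7 = {X0, X1, X2, X3, X4, X5, X6, X7, X8, X9, X10, X11}); total cost 5 + 6 + 2 = 13.
No covering selection has total cost below 13.

13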